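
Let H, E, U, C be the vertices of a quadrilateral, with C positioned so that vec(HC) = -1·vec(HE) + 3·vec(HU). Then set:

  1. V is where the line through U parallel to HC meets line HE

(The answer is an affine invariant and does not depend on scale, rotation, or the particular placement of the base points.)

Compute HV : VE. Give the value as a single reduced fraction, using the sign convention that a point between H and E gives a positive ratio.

Assign H = (0, 0), E = (1, 0), U = (0, 1), C = (-1, 3) — the answer is frame-independent, so this choice is without loss of generality.
1. V is where the line through U parallel to HC meets line HE ⇒ V = (1/3, 0)
V = H + t·(E−H) with t = 1/3, so HV:VE = t:(1−t) = 1/3:2/3

HV:VE = 1/2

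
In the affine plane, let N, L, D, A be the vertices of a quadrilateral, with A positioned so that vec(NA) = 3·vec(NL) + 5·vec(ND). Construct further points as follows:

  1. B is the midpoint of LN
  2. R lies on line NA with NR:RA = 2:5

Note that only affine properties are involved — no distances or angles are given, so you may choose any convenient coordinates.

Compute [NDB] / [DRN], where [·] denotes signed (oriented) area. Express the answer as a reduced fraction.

Set N = (0, 0), L = (1, 0), D = (0, 1), A = (3, 5); any affine frame gives the same invariant.
1. B is the midpoint of LN ⇒ B = (1/2, 0)
2. R lies on line NA with NR:RA = 2:5 ⇒ R = (6/7, 10/7)
2·[NDB] = -1/2, 2·[DRN] = -6/7
[NDB]:[DRN] = -1/2:-6/7 = 7/12

[NDB]:[DRN] = 7/12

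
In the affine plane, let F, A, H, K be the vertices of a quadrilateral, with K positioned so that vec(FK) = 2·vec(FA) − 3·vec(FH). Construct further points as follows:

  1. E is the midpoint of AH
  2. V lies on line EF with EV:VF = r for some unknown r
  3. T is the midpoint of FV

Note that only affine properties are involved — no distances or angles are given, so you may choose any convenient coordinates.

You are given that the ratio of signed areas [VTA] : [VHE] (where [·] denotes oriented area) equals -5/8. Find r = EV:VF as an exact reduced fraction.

r = 4/5

Assign F = (0, 0), A = (1, 0), H = (0, 1), K = (2, -3) — the answer is frame-independent, so this choice is without loss of generality.
1. E is the midpoint of AH ⇒ E = (1/2, 1/2)
2. With EV:VF = r, write λ = r/(r+1) so V = E + λ·(F−E); V is affine-linear in λ
3. T is the midpoint of FV ⇒ T is an affine combination of earlier points and hence also affine-linear in λ
Every point depending on V is an affine combination of V and λ-independent points, so each such coordinate is linear in λ; the λ² term in each signed area is a multiple of (F−E)×(F−E) = 0, so 2·[VTA] and 2·[VHE] are each linear in λ. Evaluating at λ=0 and λ=1:
  2·[VTA] = -1/4·λ + 1/4,   2·[VHE] = -1/2·λ
So [VTA]:[VHE] = (-1/4·λ + 1/4) / (-1/2·λ). Setting this equal to -5/8:
  -1/4·λ + 1/4 = -5/8·(-1/2·λ)  ⇒  λ = 4/9
Then r = λ/(1−λ) = (4/9)/(5/9) = 4/5. Check: with r = 4/5, V = (5/18, 5/18) and [VTA]:[VHE] = -5/8 as required.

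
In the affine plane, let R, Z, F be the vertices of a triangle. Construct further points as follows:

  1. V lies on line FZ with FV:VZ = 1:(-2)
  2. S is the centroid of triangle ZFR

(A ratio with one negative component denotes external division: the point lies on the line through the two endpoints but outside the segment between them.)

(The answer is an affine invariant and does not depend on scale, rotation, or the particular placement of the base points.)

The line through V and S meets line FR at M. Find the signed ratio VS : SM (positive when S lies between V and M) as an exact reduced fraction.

VS:SM = -4

Assign R = (0, 0), Z = (1, 0), F = (0, 1) — the answer is frame-independent, so this choice is without loss of generality.
1. V lies on line FZ with FV:VZ = 1:(-2) ⇒ V = (-1, 2)
2. S is the centroid of triangle ZFR ⇒ S = (1/3, 1/3)
line VS meets FR at M = (0, 3/4)
S = V + t·(M−V) with t = 4/3, so VS:SM = 4/3:-1/3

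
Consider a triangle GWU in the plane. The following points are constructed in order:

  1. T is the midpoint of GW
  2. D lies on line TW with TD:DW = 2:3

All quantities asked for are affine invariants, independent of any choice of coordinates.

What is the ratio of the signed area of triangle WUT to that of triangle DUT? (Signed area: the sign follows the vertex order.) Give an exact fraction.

[WUT]:[DUT] = 5/2

Set G = (0, 0), W = (1, 0), U = (0, 1); any affine frame gives the same invariant.
1. T is the midpoint of GW ⇒ T = (1/2, 0)
2. D lies on line TW with TD:DW = 2:3 ⇒ D = (7/10, 0)
2·[WUT] = 1/2, 2·[DUT] = 1/5
[WUT]:[DUT] = 1/2:1/5 = 5/2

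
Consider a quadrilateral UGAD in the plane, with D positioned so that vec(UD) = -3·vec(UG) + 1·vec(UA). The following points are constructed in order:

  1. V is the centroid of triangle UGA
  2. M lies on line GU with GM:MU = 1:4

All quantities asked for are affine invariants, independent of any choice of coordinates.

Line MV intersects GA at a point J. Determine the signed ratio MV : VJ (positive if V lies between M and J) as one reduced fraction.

Choose coordinates U = (0, 0), G = (1, 0), A = (0, 1), D = (-3, 1).
1. V is the centroid of triangle UGA ⇒ V = (1/3, 1/3)
2. M lies on line GU with GM:MU = 1:4 ⇒ M = (4/5, 0)
line MV meets GA at J = (3/2, -1/2)
V = M + t·(J−M) with t = -2/3, so MV:VJ = -2/3:5/3

MV:VJ = -2/5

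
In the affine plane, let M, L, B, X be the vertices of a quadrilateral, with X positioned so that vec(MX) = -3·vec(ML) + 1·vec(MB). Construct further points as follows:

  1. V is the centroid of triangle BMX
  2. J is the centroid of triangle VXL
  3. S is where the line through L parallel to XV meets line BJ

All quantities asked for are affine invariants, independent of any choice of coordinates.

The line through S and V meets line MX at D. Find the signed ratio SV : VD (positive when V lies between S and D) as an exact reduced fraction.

Assign M = (0, 0), L = (1, 0), B = (0, 1), X = (-3, 1) — the answer is frame-independent, so this choice is without loss of generality.
1. V is the centroid of triangle BMX ⇒ V = (-1, 2/3)
2. J is the centroid of triangle VXL ⇒ J = (-1, 5/9)
3. S is where the line through L parallel to XV meets line BJ ⇒ S = (-15/11, 13/33)
line SV meets MX at D = (-17/13, 17/39)
V = S + t·(D−S) with t = 13/2, so SV:VD = 13/2:-11/2

SV:VD = -13/11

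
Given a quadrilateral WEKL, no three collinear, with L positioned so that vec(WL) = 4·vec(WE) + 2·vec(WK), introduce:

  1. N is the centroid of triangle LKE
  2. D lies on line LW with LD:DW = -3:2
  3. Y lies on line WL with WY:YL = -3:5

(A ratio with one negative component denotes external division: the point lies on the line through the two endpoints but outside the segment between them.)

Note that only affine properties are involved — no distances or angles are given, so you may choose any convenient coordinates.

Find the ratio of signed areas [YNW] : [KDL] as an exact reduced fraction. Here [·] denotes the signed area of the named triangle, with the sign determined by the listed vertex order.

Choose coordinates W = (0, 0), E = (1, 0), K = (0, 1), L = (4, 2).
1. N is the centroid of triangle LKE ⇒ N = (5/3, 1)
2. D lies on line LW with LD:DW = -3:2 ⇒ D = (-8, -4)
3. Y lies on line WL with WY:YL = -3:5 ⇒ Y = (-6, -3)
2·[YNW] = -1, 2·[KDL] = 12
[YNW]:[KDL] = -1:12 = -1/12

[YNW]:[KDL] = -1/12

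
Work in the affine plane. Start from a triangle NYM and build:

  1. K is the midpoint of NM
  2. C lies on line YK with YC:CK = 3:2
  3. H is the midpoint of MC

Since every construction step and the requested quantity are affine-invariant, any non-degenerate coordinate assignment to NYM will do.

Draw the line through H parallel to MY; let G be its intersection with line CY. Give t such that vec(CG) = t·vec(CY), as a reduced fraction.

Choose coordinates N = (0, 0), Y = (1, 0), M = (0, 1).
1. K is the midpoint of NM ⇒ K = (0, 1/2)
2. C lies on line YK with YC:CK = 3:2 ⇒ C = (2/5, 3/10)
3. H is the midpoint of MC ⇒ H = (1/5, 13/20)
through H parallel to MY: direction (1, -1); meets CY at G = (7/10, 3/20)
G = C + t·(Y−C) with t = 1/2

t = 1/2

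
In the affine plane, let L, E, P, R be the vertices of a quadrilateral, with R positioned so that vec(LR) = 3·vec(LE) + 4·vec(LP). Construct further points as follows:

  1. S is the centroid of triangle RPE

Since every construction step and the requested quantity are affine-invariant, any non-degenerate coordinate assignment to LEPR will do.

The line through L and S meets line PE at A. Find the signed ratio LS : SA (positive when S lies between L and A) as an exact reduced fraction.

Assign L = (0, 0), E = (1, 0), P = (0, 1), R = (3, 4) — the answer is frame-independent, so this choice is without loss of generality.
1. S is the centroid of triangle RPE ⇒ S = (4/3, 5/3)
line LS meets PE at A = (4/9, 5/9)
S = L + t·(A−L) with t = 3, so LS:SA = 3:-2

LS:SA = -3/2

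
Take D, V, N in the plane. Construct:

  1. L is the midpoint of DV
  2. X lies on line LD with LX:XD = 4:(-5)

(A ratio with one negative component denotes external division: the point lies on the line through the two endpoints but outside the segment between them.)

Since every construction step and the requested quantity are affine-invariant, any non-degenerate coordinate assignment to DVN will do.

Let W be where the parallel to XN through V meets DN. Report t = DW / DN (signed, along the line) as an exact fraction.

Work in coordinates with D = (0, 0), V = (1, 0), N = (0, 1).
1. L is the midpoint of DV ⇒ L = (1/2, 0)
2. X lies on line LD with LX:XD = 4:(-5) ⇒ X = (5/2, 0)
through V parallel to XN: direction (-5/2, 1); meets DN at W = (0, 2/5)
W = D + t·(N−D) with t = 2/5

t = 2/5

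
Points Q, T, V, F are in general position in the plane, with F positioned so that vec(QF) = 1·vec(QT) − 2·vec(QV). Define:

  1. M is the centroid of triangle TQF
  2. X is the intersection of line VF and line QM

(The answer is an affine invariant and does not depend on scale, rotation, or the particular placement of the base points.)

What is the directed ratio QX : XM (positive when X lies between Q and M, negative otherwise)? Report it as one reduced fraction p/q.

Set Q = (0, 0), T = (1, 0), V = (0, 1), F = (1, -2); any affine frame gives the same invariant.
1. M is the centroid of triangle TQF ⇒ M = (2/3, -2/3)
2. X is the intersection of line VF and line QM ⇒ X = (1/2, -1/2)
X = Q + t·(M−Q) with t = 3/4, so QX:XM = t:(1−t) = 3/4:1/4

QX:XM = 3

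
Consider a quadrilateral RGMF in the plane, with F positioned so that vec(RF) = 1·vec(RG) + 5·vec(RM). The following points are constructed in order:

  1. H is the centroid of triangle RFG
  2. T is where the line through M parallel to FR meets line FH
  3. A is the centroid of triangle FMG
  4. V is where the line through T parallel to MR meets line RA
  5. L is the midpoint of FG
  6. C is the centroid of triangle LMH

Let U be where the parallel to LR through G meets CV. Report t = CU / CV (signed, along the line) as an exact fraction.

t = -85/8

Assign R = (0, 0), G = (1, 0), M = (0, 1), F = (1, 5) — the answer is frame-independent, so this choice is without loss of generality.
1. H is the centroid of triangle RFG ⇒ H = (2/3, 5/3)
2. T is where the line through M parallel to FR meets line FH ⇒ T = (6/5, 7)
3. A is the centroid of triangle FMG ⇒ A = (2/3, 2)
4. V is where the line through T parallel to MR meets line RA ⇒ V = (6/5, 18/5)
5. L is the midpoint of FG ⇒ L = (1, 5/2)
6. C is the centroid of triangle LMH ⇒ C = (5/9, 31/18)
through G parallel to LR: direction (-1, -5/2); meets CV at U = (-151/24, -875/48)
U = C + t·(V−C) with t = -85/8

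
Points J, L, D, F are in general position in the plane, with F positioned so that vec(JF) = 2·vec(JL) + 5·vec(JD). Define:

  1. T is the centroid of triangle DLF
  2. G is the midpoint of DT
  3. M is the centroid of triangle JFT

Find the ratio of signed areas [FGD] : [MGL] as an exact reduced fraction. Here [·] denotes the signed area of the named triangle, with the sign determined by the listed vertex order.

Assign J = (0, 0), L = (1, 0), D = (0, 1), F = (2, 5) — the answer is frame-independent, so this choice is without loss of generality.
1. T is the centroid of triangle DLF ⇒ T = (1, 2)
2. G is the midpoint of DT ⇒ G = (1/2, 3/2)
3. M is the centroid of triangle JFT ⇒ M = (1, 7/3)
2·[FGD] = -1, 2·[MGL] = 7/6
[FGD]:[MGL] = -1:7/6 = -6/7

[FGD]:[MGL] = -6/7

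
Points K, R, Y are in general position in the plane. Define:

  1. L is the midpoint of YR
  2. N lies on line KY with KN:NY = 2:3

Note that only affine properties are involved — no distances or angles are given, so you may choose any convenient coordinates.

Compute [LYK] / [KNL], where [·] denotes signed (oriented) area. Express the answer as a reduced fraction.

[LYK]:[KNL] = -5/2

Work in coordinates with K = (0, 0), R = (1, 0), Y = (0, 1).
1. L is the midpoint of YR ⇒ L = (1/2, 1/2)
2. N lies on line KY with KN:NY = 2:3 ⇒ N = (0, 2/5)
2·[LYK] = 1/2, 2·[KNL] = -1/5
[LYK]:[KNL] = 1/2:-1/5 = -5/2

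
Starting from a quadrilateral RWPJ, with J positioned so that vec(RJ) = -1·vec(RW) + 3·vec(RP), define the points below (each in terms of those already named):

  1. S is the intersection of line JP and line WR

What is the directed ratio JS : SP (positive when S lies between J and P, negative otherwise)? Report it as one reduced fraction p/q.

Set R = (0, 0), W = (1, 0), P = (0, 1), J = (-1, 3); any affine frame gives the same invariant.
1. S is the intersection of line JP and line WR ⇒ S = (1/2, 0)
S = J + t·(P−J) with t = 3/2, so JS:SP = t:(1−t) = 3/2:-1/2

JS:SP = -3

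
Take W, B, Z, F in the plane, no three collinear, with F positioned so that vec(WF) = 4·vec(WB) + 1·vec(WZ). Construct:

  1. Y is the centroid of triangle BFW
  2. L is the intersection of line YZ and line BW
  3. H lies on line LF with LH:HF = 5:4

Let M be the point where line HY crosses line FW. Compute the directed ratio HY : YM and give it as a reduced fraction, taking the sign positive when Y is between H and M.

HY:YM = 7/3

Assign W = (0, 0), B = (1, 0), Z = (0, 1), F = (4, 1) — the answer is frame-independent, so this choice is without loss of generality.
1. Y is the centroid of triangle BFW ⇒ Y = (5/3, 1/3)
2. L is the intersection of line YZ and line BW ⇒ L = (5/2, 0)
3. H lies on line LF with LH:HF = 5:4 ⇒ H = (10/3, 5/9)
line HY meets FW at M = (20/21, 5/21)
Y = H + t·(M−H) with t = 7/10, so HY:YM = 7/10:3/10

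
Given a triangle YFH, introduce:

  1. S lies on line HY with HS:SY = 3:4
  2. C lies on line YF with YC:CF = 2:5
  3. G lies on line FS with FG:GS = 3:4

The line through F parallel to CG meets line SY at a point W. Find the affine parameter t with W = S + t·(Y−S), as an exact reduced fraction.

Assign Y = (0, 0), F = (1, 0), H = (0, 1) — the answer is frame-independent, so this choice is without loss of generality.
1. S lies on line HY with HS:SY = 3:4 ⇒ S = (0, 4/7)
2. C lies on line YF with YC:CF = 2:5 ⇒ C = (2/7, 0)
3. G lies on line FS with FG:GS = 3:4 ⇒ G = (4/7, 12/49)
through F parallel to CG: direction (2/7, 12/49); meets SY at W = (0, -6/7)
W = S + t·(Y−S) with t = 5/2

t = 5/2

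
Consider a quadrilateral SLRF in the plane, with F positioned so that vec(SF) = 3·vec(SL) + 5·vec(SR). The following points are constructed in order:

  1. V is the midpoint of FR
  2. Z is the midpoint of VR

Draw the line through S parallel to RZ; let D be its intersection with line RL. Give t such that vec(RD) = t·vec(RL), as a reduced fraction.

Assign S = (0, 0), L = (1, 0), R = (0, 1), F = (3, 5) — the answer is frame-independent, so this choice is without loss of generality.
1. V is the midpoint of FR ⇒ V = (3/2, 3)
2. Z is the midpoint of VR ⇒ Z = (3/4, 2)
through S parallel to RZ: direction (3/4, 1); meets RL at D = (3/7, 4/7)
D = R + t·(L−R) with t = 3/7

t = 3/7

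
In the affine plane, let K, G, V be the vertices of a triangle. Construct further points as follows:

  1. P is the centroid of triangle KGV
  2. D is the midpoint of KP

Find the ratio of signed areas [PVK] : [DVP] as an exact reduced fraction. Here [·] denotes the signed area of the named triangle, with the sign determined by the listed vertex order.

Set K = (0, 0), G = (1, 0), V = (0, 1); any affine frame gives the same invariant.
1. P is the centroid of triangle KGV ⇒ P = (1/3, 1/3)
2. D is the midpoint of KP ⇒ D = (1/6, 1/6)
2·[PVK] = 1/3, 2·[DVP] = -1/6
[PVK]:[DVP] = 1/3:-1/6 = -2

[PVK]:[DVP] = -2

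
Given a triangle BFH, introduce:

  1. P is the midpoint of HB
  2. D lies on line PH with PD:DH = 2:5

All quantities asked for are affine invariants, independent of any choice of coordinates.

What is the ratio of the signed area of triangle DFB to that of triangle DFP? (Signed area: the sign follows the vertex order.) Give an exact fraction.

Choose coordinates B = (0, 0), F = (1, 0), H = (0, 1).
1. P is the midpoint of HB ⇒ P = (0, 1/2)
2. D lies on line PH with PD:DH = 2:5 ⇒ D = (0, 9/14)
2·[DFB] = -9/14, 2·[DFP] = -1/7
[DFB]:[DFP] = -9/14:-1/7 = 9/2

[DFB]:[DFP] = 9/2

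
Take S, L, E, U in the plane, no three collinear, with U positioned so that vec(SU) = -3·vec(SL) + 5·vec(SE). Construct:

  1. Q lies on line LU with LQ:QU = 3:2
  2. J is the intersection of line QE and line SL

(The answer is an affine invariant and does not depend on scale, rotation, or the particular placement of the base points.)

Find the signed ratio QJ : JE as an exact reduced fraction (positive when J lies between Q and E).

Assign S = (0, 0), L = (1, 0), E = (0, 1), U = (-3, 5) — the answer is frame-independent, so this choice is without loss of generality.
1. Q lies on line LU with LQ:QU = 3:2 ⇒ Q = (-7/5, 3)
2. J is the intersection of line QE and line SL ⇒ J = (7/10, 0)
J = Q + t·(E−Q) with t = 3/2, so QJ:JE = t:(1−t) = 3/2:-1/2

QJ:JE = -3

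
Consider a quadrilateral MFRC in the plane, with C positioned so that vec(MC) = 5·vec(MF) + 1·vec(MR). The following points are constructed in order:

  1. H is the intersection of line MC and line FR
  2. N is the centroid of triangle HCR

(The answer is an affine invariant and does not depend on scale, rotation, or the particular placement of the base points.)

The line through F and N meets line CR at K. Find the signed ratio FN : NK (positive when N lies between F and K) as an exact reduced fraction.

FN:NK = 13/5

Choose coordinates M = (0, 0), F = (1, 0), R = (0, 1), C = (5, 1).
1. H is the intersection of line MC and line FR ⇒ H = (5/6, 1/6)
2. N is the centroid of triangle HCR ⇒ N = (35/18, 13/18)
line FN meets CR at K = (30/13, 1)
N = F + t·(K−F) with t = 13/18, so FN:NK = 13/18:5/18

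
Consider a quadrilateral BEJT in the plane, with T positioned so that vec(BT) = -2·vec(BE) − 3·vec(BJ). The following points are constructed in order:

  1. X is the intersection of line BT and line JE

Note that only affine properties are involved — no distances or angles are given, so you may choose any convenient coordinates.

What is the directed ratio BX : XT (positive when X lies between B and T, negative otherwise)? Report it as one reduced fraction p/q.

BX:XT = -1/6

Set B = (0, 0), E = (1, 0), J = (0, 1), T = (-2, -3); any affine frame gives the same invariant.
1. X is the intersection of line BT and line JE ⇒ X = (2/5, 3/5)
X = B + t·(T−B) with t = -1/5, so BX:XT = t:(1−t) = -1/5:6/5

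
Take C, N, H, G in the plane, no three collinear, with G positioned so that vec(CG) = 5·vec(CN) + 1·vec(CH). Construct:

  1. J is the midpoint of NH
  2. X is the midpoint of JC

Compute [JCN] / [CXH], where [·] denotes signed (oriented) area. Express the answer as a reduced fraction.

[JCN]:[CXH] = 2

Choose coordinates C = (0, 0), N = (1, 0), H = (0, 1), G = (5, 1).
1. J is the midpoint of NH ⇒ J = (1/2, 1/2)
2. X is the midpoint of JC ⇒ X = (1/4, 1/4)
2·[JCN] = 1/2, 2·[CXH] = 1/4
[JCN]:[CXH] = 1/2:1/4 = 2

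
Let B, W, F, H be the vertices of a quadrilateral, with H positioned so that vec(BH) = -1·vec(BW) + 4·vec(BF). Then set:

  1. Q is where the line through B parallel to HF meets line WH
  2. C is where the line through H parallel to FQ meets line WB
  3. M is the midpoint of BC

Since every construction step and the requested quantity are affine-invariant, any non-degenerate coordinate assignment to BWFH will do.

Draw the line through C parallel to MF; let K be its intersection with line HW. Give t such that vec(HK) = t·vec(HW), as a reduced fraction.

t = 1/2

Set B = (0, 0), W = (1, 0), F = (0, 1), H = (-1, 4); any affine frame gives the same invariant.
1. Q is where the line through B parallel to HF meets line WH ⇒ Q = (-2, 6)
2. C is where the line through H parallel to FQ meets line WB ⇒ C = (3/5, 0)
3. M is the midpoint of BC ⇒ M = (3/10, 0)
through C parallel to MF: direction (-3/10, 1); meets HW at K = (0, 2)
K = H + t·(W−H) with t = 1/2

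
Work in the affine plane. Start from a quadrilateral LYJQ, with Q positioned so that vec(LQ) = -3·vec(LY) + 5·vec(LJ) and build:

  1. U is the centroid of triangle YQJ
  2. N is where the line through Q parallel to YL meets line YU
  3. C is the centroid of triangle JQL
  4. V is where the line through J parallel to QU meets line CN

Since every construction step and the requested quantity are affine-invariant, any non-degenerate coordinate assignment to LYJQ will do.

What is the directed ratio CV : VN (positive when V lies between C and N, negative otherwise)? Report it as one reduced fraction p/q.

CV:VN = -4

Assign L = (0, 0), Y = (1, 0), J = (0, 1), Q = (-3, 5) — the answer is frame-independent, so this choice is without loss of generality.
1. U is the centroid of triangle YQJ ⇒ U = (-2/3, 2)
2. N is where the line through Q parallel to YL meets line YU ⇒ N = (-19/6, 5)
3. C is the centroid of triangle JQL ⇒ C = (-1, 2)
4. V is where the line through J parallel to QU meets line CN ⇒ V = (-35/9, 6)
V = C + t·(N−C) with t = 4/3, so CV:VN = t:(1−t) = 4/3:-1/3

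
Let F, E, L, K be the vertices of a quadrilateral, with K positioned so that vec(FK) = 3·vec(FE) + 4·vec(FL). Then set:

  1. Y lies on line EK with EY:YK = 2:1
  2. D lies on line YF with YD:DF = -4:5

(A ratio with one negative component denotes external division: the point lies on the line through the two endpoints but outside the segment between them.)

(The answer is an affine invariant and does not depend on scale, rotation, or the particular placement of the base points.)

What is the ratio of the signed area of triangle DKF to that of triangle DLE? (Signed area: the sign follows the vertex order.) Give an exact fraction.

Set F = (0, 0), E = (1, 0), L = (0, 1), K = (3, 4); any affine frame gives the same invariant.
1. Y lies on line EK with EY:YK = 2:1 ⇒ Y = (7/3, 8/3)
2. D lies on line YF with YD:DF = -4:5 ⇒ D = (35/3, 40/3)
2·[DKF] = 20/3, 2·[DLE] = 24
[DKF]:[DLE] = 20/3:24 = 5/18

[DKF]:[DLE] = 5/18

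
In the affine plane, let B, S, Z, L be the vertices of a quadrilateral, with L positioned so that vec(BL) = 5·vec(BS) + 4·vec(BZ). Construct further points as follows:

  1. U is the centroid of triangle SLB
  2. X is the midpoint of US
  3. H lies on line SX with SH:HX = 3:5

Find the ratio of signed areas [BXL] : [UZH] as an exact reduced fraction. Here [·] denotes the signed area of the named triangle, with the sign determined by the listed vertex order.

[BXL]:[UZH] = 128/91

Choose coordinates B = (0, 0), S = (1, 0), Z = (0, 1), L = (5, 4).
1. U is the centroid of triangle SLB ⇒ U = (2, 4/3)
2. X is the midpoint of US ⇒ X = (3/2, 2/3)
3. H lies on line SX with SH:HX = 3:5 ⇒ H = (19/16, 1/4)
2·[BXL] = 8/3, 2·[UZH] = 91/48
[BXL]:[UZH] = 8/3:91/48 = 128/91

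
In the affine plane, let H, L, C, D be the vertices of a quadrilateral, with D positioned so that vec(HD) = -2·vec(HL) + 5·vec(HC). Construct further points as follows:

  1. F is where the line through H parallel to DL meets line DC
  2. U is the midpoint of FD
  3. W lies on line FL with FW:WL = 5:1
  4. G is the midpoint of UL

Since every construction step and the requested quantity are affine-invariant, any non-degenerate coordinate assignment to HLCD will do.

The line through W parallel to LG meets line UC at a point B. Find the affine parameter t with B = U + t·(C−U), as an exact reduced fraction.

Set H = (0, 0), L = (1, 0), C = (0, 1), D = (-2, 5); any affine frame gives the same invariant.
1. F is where the line through H parallel to DL meets line DC ⇒ F = (3, -5)
2. U is the midpoint of FD ⇒ U = (1/2, 0)
3. W lies on line FL with FW:WL = 5:1 ⇒ W = (4/3, -5/6)
4. G is the midpoint of UL ⇒ G = (3/4, 0)
through W parallel to LG: direction (-1/4, 0); meets UC at B = (11/12, -5/6)
B = U + t·(C−U) with t = -5/6

t = -5/6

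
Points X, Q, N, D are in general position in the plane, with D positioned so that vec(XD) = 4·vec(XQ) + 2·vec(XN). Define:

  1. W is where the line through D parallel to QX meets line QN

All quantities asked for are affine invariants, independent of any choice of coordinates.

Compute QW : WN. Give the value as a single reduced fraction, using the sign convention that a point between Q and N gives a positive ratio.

QW:WN = -2

Work in coordinates with X = (0, 0), Q = (1, 0), N = (0, 1), D = (4, 2).
1. W is where the line through D parallel to QX meets line QN ⇒ W = (-1, 2)
W = Q + t·(N−Q) with t = 2, so QW:WN = t:(1−t) = 2:-1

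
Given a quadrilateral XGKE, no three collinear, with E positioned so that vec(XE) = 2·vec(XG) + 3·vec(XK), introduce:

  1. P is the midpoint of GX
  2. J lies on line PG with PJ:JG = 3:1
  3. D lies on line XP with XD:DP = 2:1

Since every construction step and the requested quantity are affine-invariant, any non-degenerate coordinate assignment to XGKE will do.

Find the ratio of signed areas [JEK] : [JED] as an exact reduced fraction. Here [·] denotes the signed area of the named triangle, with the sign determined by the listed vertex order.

Set X = (0, 0), G = (1, 0), K = (0, 1), E = (2, 3); any affine frame gives the same invariant.
1. P is the midpoint of GX ⇒ P = (1/2, 0)
2. J lies on line PG with PJ:JG = 3:1 ⇒ J = (7/8, 0)
3. D lies on line XP with XD:DP = 2:1 ⇒ D = (1/3, 0)
2·[JEK] = 15/4, 2·[JED] = 13/8
[JEK]:[JED] = 15/4:13/8 = 30/13

[JEK]:[JED] = 30/13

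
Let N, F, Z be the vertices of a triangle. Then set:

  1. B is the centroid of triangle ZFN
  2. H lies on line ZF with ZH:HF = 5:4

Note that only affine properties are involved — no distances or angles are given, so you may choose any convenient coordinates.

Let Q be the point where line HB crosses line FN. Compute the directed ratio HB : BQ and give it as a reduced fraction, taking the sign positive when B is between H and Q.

HB:BQ = 1/3

Choose coordinates N = (0, 0), F = (1, 0), Z = (0, 1).
1. B is the centroid of triangle ZFN ⇒ B = (1/3, 1/3)
2. H lies on line ZF with ZH:HF = 5:4 ⇒ H = (5/9, 4/9)
line HB meets FN at Q = (-1/3, 0)
B = H + t·(Q−H) with t = 1/4, so HB:BQ = 1/4:3/4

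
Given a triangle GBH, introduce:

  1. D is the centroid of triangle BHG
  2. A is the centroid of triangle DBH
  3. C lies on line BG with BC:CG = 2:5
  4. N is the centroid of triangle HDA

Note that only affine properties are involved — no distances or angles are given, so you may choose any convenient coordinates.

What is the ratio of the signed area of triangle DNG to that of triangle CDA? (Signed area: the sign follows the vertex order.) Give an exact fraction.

[DNG]:[CDA] = -7/5

Work in coordinates with G = (0, 0), B = (1, 0), H = (0, 1).
1. D is the centroid of triangle BHG ⇒ D = (1/3, 1/3)
2. A is the centroid of triangle DBH ⇒ A = (4/9, 4/9)
3. C lies on line BG with BC:CG = 2:5 ⇒ C = (5/7, 0)
4. N is the centroid of triangle HDA ⇒ N = (7/27, 16/27)
2·[DNG] = 1/9, 2·[CDA] = -5/63
[DNG]:[CDA] = 1/9:-5/63 = -7/5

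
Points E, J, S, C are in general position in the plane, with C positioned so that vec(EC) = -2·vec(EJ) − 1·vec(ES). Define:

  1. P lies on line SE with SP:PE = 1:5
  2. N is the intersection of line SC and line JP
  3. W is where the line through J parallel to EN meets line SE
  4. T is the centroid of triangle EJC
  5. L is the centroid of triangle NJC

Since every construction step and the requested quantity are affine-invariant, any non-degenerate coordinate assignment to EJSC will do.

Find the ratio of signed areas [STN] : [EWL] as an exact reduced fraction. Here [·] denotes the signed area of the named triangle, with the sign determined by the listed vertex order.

[STN]:[EWL] = -1/40

Set E = (0, 0), J = (1, 0), S = (0, 1), C = (-2, -1); any affine frame gives the same invariant.
1. P lies on line SE with SP:PE = 1:5 ⇒ P = (0, 5/6)
2. N is the intersection of line SC and line JP ⇒ N = (-1/11, 10/11)
3. W is where the line through J parallel to EN meets line SE ⇒ W = (0, 10)
4. T is the centroid of triangle EJC ⇒ T = (-1/3, -1/3)
5. L is the centroid of triangle NJC ⇒ L = (-4/11, -1/33)
2·[STN] = -1/11, 2·[EWL] = 40/11
[STN]:[EWL] = -1/11:40/11 = -1/40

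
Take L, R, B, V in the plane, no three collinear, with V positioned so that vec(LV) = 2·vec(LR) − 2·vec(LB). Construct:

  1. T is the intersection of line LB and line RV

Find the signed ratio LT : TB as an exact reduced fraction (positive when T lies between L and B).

Assign L = (0, 0), R = (1, 0), B = (0, 1), V = (2, -2) — the answer is frame-independent, so this choice is without loss of generality.
1. T is the intersection of line LB and line RV ⇒ T = (0, 2)
T = L + t·(B−L) with t = 2, so LT:TB = t:(1−t) = 2:-1

LT:TB = -2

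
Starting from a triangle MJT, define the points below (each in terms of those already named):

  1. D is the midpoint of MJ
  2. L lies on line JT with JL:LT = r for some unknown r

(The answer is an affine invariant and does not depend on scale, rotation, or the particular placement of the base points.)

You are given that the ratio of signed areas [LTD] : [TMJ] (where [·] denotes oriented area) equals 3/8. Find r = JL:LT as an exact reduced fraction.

Set M = (0, 0), J = (1, 0), T = (0, 1); any affine frame gives the same invariant.
1. D is the midpoint of MJ ⇒ D = (1/2, 0)
2. With JL:LT = r, write λ = r/(r+1) so L = J + λ·(T−J); L is affine-linear in λ
Every point depending on L is an affine combination of L and λ-independent points, so each such coordinate is linear in λ; the λ² term in each signed area is a multiple of (T−J)×(T−J) = 0, so 2·[LTD] and 2·[TMJ] are each linear in λ. Evaluating at λ=0 and λ=1:
  2·[LTD] = -1/2·λ + 1/2,   2·[TMJ] = 1
So [LTD]:[TMJ] = (-1/2·λ + 1/2) / (1). Setting this equal to 3/8:
  -1/2·λ + 1/2 = 3/8·(1)  ⇒  λ = 1/4
Then r = λ/(1−λ) = (1/4)/(3/4) = 1/3. Check: with r = 1/3, L = (3/4, 1/4) and [LTD]:[TMJ] = 3/8 as required.

r = 1/3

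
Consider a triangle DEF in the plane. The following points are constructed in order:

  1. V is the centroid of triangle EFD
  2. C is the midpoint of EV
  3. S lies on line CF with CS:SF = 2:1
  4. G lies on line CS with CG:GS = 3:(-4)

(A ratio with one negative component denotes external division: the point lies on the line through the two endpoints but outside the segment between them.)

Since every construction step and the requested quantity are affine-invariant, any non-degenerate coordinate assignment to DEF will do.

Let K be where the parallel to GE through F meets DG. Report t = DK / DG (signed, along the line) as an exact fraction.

Assign D = (0, 0), E = (1, 0), F = (0, 1) — the answer is frame-independent, so this choice is without loss of generality.
1. V is the centroid of triangle EFD ⇒ V = (1/3, 1/3)
2. C is the midpoint of EV ⇒ C = (2/3, 1/6)
3. S lies on line CF with CS:SF = 2:1 ⇒ S = (2/9, 13/18)
4. G lies on line CS with CG:GS = 3:(-4) ⇒ G = (2, -3/2)
through F parallel to GE: direction (-1, 3/2); meets DG at K = (4/3, -1)
K = D + t·(G−D) with t = 2/3

t = 2/3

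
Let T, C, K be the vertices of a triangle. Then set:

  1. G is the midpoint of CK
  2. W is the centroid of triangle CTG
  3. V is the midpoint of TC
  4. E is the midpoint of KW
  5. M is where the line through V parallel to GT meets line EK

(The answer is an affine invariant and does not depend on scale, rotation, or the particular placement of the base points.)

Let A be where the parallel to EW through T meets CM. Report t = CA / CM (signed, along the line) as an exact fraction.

Assign T = (0, 0), C = (1, 0), K = (0, 1) — the answer is frame-independent, so this choice is without loss of generality.
1. G is the midpoint of CK ⇒ G = (1/2, 1/2)
2. W is the centroid of triangle CTG ⇒ W = (1/2, 1/6)
3. V is the midpoint of TC ⇒ V = (1/2, 0)
4. E is the midpoint of KW ⇒ E = (1/4, 7/12)
5. M is where the line through V parallel to GT meets line EK ⇒ M = (9/16, 1/16)
through T parallel to EW: direction (1/4, -5/12); meets CM at A = (-3/32, 5/32)
A = C + t·(M−C) with t = 5/2

t = 5/2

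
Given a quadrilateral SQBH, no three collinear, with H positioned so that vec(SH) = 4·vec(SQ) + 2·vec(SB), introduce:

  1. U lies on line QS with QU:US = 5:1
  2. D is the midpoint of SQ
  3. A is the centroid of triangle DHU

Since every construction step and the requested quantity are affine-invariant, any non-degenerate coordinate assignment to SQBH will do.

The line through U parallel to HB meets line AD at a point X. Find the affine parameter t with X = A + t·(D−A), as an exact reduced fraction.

t = 23/29

Choose coordinates S = (0, 0), Q = (1, 0), B = (0, 1), H = (4, 2).
1. U lies on line QS with QU:US = 5:1 ⇒ U = (1/6, 0)
2. D is the midpoint of SQ ⇒ D = (1/2, 0)
3. A is the centroid of triangle DHU ⇒ A = (14/9, 2/3)
through U parallel to HB: direction (-4, -1); meets AD at X = (125/174, 4/29)
X = A + t·(D−A) with t = 23/29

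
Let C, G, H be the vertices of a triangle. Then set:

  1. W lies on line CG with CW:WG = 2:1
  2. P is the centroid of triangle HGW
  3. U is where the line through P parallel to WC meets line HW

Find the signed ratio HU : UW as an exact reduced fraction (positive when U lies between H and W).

HU:UW = 2

Assign C = (0, 0), G = (1, 0), H = (0, 1) — the answer is frame-independent, so this choice is without loss of generality.
1. W lies on line CG with CW:WG = 2:1 ⇒ W = (2/3, 0)
2. P is the centroid of triangle HGW ⇒ P = (5/9, 1/3)
3. U is where the line through P parallel to WC meets line HW ⇒ U = (4/9, 1/3)
U = H + t·(W−H) with t = 2/3, so HU:UW = t:(1−t) = 2/3:1/3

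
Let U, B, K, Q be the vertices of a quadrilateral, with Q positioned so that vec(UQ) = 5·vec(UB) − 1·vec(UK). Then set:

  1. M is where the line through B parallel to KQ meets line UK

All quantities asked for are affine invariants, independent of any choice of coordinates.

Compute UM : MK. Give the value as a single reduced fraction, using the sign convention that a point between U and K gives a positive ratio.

UM:MK = 2/3

Assign U = (0, 0), B = (1, 0), K = (0, 1), Q = (5, -1) — the answer is frame-independent, so this choice is without loss of generality.
1. M is where the line through B parallel to KQ meets line UK ⇒ M = (0, 2/5)
M = U + t·(K−U) with t = 2/5, so UM:MK = t:(1−t) = 2/5:3/5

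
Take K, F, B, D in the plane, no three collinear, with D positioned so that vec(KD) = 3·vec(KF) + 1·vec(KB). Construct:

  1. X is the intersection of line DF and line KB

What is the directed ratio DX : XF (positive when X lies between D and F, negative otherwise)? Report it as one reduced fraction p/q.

DX:XF = -3

Assign K = (0, 0), F = (1, 0), B = (0, 1), D = (3, 1) — the answer is frame-independent, so this choice is without loss of generality.
1. X is the intersection of line DF and line KB ⇒ X = (0, -1/2)
X = D + t·(F−D) with t = 3/2, so DX:XF = t:(1−t) = 3/2:-1/2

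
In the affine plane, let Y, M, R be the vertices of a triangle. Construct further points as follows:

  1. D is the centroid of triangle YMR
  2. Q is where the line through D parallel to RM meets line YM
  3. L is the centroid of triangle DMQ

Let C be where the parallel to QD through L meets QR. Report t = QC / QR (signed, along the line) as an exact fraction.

t = 1/3

Work in coordinates with Y = (0, 0), M = (1, 0), R = (0, 1).
1. D is the centroid of triangle YMR ⇒ D = (1/3, 1/3)
2. Q is where the line through D parallel to RM meets line YM ⇒ Q = (2/3, 0)
3. L is the centroid of triangle DMQ ⇒ L = (2/3, 1/9)
through L parallel to QD: direction (-1/3, 1/3); meets QR at C = (4/9, 1/3)
C = Q + t·(R−Q) with t = 1/3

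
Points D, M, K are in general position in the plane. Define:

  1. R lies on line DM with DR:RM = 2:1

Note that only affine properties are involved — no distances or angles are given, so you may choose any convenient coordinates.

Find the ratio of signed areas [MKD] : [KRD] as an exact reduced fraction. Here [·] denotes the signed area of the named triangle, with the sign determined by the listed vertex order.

Set D = (0, 0), M = (1, 0), K = (0, 1); any affine frame gives the same invariant.
1. R lies on line DM with DR:RM = 2:1 ⇒ R = (2/3, 0)
2·[MKD] = 1, 2·[KRD] = -2/3
[MKD]:[KRD] = 1:-2/3 = -3/2

[MKD]:[KRD] = -3/2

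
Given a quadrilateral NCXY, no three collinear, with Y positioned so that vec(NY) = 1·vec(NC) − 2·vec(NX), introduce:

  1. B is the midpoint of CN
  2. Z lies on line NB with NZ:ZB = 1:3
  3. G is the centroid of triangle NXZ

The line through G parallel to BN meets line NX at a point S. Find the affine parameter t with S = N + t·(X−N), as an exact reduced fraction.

t = 1/3

Set N = (0, 0), C = (1, 0), X = (0, 1), Y = (1, -2); any affine frame gives the same invariant.
1. B is the midpoint of CN ⇒ B = (1/2, 0)
2. Z lies on line NB with NZ:ZB = 1:3 ⇒ Z = (1/8, 0)
3. G is the centroid of triangle NXZ ⇒ G = (1/24, 1/3)
through G parallel to BN: direction (-1/2, 0); meets NX at S = (0, 1/3)
S = N + t·(X−N) with t = 1/3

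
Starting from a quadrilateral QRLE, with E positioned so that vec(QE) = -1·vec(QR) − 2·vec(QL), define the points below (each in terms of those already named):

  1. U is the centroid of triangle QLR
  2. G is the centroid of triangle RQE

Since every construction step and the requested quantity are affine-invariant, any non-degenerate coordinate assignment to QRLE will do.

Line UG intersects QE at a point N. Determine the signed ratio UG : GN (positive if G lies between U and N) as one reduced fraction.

UG:GN = -1/2

Set Q = (0, 0), R = (1, 0), L = (0, 1), E = (-1, -2); any affine frame gives the same invariant.
1. U is the centroid of triangle QLR ⇒ U = (1/3, 1/3)
2. G is the centroid of triangle RQE ⇒ G = (0, -2/3)
line UG meets QE at N = (2/3, 4/3)
G = U + t·(N−U) with t = -1, so UG:GN = -1:2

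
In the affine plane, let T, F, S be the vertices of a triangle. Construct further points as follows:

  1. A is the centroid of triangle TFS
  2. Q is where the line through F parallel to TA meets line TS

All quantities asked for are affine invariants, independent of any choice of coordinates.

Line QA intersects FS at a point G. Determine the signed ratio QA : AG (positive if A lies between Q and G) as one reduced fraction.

Choose coordinates T = (0, 0), F = (1, 0), S = (0, 1).
1. A is the centroid of triangle TFS ⇒ A = (1/3, 1/3)
2. Q is where the line through F parallel to TA meets line TS ⇒ Q = (0, -1)
line QA meets FS at G = (2/5, 3/5)
A = Q + t·(G−Q) with t = 5/6, so QA:AG = 5/6:1/6

QA:AG = 5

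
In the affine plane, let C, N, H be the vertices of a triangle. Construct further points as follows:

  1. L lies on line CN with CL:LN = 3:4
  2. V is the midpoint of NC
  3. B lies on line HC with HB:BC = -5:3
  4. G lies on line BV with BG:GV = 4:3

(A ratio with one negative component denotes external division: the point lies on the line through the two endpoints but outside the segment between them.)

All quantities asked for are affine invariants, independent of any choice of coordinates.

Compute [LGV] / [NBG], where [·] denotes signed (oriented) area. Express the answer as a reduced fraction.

[LGV]:[NBG] = -3/28

Work in coordinates with C = (0, 0), N = (1, 0), H = (0, 1).
1. L lies on line CN with CL:LN = 3:4 ⇒ L = (3/7, 0)
2. V is the midpoint of NC ⇒ V = (1/2, 0)
3. B lies on line HC with HB:BC = -5:3 ⇒ B = (0, -3/2)
4. G lies on line BV with BG:GV = 4:3 ⇒ G = (2/7, -9/14)
2·[LGV] = 9/196, 2·[NBG] = -3/7
[LGV]:[NBG] = 9/196:-3/7 = -3/28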